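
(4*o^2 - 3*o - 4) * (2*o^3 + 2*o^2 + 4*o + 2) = 8*o^5 + 2*o^4 + 2*o^3 - 12*o^2 - 22*o - 8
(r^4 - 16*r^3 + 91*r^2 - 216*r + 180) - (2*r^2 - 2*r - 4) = r^4 - 16*r^3 + 89*r^2 - 214*r + 184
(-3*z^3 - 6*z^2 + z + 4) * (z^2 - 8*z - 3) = -3*z^5 + 18*z^4 + 58*z^3 + 14*z^2 - 35*z - 12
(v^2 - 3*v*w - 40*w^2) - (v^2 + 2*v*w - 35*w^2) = -5*v*w - 5*w^2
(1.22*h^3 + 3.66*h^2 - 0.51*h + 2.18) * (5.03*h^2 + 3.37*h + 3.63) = 6.1366*h^5 + 22.5212*h^4 + 14.1975*h^3 + 22.5325*h^2 + 5.4953*h + 7.9134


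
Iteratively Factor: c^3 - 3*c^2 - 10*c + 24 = (c - 4)*(c^2 + c - 6) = (c - 4)*(c - 2)*(c + 3)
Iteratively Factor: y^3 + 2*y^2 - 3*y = (y)*(y^2 + 2*y - 3) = y*(y - 1)*(y + 3)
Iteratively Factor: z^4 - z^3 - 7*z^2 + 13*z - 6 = (z - 1)*(z^3 - 7*z + 6) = (z - 2)*(z - 1)*(z^2 + 2*z - 3) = (z - 2)*(z - 1)*(z + 3)*(z - 1)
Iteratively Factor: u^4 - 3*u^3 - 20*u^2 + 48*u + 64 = (u + 1)*(u^3 - 4*u^2 - 16*u + 64) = (u - 4)*(u + 1)*(u^2 - 16) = (u - 4)^2*(u + 1)*(u + 4)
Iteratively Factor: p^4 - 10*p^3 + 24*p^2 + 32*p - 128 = (p - 4)*(p^3 - 6*p^2 + 32) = (p - 4)^2*(p^2 - 2*p - 8) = (p - 4)^2*(p + 2)*(p - 4)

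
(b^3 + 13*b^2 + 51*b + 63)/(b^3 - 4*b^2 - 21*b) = (b^2 + 10*b + 21)/(b*(b - 7))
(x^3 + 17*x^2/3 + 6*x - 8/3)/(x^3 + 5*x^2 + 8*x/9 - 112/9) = 3*(3*x^2 + 5*x - 2)/(9*x^2 + 9*x - 28)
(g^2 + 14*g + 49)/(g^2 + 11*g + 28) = (g + 7)/(g + 4)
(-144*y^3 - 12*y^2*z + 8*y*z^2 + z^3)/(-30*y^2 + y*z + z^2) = (24*y^2 - 2*y*z - z^2)/(5*y - z)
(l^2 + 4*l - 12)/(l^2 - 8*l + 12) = (l + 6)/(l - 6)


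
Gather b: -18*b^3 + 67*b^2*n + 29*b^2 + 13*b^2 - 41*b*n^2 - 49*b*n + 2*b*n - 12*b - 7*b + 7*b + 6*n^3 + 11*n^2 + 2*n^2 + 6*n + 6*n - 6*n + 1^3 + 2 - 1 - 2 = -18*b^3 + b^2*(67*n + 42) + b*(-41*n^2 - 47*n - 12) + 6*n^3 + 13*n^2 + 6*n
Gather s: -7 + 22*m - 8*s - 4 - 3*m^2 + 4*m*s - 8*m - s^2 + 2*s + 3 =-3*m^2 + 14*m - s^2 + s*(4*m - 6) - 8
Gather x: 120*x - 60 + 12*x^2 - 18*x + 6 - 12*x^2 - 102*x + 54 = 0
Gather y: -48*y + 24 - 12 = 12 - 48*y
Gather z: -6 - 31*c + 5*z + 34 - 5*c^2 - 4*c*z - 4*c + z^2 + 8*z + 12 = -5*c^2 - 35*c + z^2 + z*(13 - 4*c) + 40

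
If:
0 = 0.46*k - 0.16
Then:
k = 0.35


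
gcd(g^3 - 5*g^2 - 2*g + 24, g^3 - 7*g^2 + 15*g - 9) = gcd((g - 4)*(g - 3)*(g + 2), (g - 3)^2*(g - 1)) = g - 3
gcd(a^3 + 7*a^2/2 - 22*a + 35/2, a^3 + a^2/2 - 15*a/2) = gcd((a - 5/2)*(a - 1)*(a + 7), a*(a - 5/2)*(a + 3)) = a - 5/2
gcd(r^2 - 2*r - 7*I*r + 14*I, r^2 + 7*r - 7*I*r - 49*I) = r - 7*I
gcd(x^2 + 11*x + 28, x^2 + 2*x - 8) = x + 4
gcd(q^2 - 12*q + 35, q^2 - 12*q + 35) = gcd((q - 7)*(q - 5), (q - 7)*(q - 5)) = q^2 - 12*q + 35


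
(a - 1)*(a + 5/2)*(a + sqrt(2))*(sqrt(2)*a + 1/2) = sqrt(2)*a^4 + 3*sqrt(2)*a^3/2 + 5*a^3/2 - 2*sqrt(2)*a^2 + 15*a^2/4 - 25*a/4 + 3*sqrt(2)*a/4 - 5*sqrt(2)/4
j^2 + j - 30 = (j - 5)*(j + 6)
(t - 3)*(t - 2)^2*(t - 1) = t^4 - 8*t^3 + 23*t^2 - 28*t + 12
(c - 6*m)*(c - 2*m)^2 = c^3 - 10*c^2*m + 28*c*m^2 - 24*m^3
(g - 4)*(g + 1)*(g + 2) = g^3 - g^2 - 10*g - 8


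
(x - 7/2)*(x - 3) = x^2 - 13*x/2 + 21/2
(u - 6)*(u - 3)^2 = u^3 - 12*u^2 + 45*u - 54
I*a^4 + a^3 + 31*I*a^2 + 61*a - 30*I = (a - 5*I)*(a - I)*(a + 6*I)*(I*a + 1)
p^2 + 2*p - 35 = (p - 5)*(p + 7)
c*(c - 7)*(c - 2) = c^3 - 9*c^2 + 14*c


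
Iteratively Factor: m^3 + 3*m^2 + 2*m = (m)*(m^2 + 3*m + 2) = m*(m + 1)*(m + 2)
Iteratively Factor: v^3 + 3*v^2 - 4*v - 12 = (v + 3)*(v^2 - 4) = (v - 2)*(v + 3)*(v + 2)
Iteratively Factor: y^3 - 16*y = (y - 4)*(y^2 + 4*y) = (y - 4)*(y + 4)*(y)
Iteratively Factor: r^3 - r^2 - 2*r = (r)*(r^2 - r - 2) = r*(r + 1)*(r - 2)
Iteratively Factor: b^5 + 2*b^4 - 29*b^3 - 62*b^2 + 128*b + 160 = (b + 1)*(b^4 + b^3 - 30*b^2 - 32*b + 160) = (b + 1)*(b + 4)*(b^3 - 3*b^2 - 18*b + 40) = (b - 2)*(b + 1)*(b + 4)*(b^2 - b - 20) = (b - 5)*(b - 2)*(b + 1)*(b + 4)*(b + 4)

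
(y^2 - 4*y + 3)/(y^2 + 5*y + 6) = (y^2 - 4*y + 3)/(y^2 + 5*y + 6)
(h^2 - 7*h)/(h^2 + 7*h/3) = 3*(h - 7)/(3*h + 7)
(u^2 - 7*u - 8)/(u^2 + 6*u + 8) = (u^2 - 7*u - 8)/(u^2 + 6*u + 8)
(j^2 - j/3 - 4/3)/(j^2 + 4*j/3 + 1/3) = (3*j - 4)/(3*j + 1)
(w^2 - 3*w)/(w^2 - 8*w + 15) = w/(w - 5)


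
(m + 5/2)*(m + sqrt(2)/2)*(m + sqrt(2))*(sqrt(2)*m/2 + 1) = sqrt(2)*m^4/2 + 5*sqrt(2)*m^3/4 + 5*m^3/2 + 2*sqrt(2)*m^2 + 25*m^2/4 + m + 5*sqrt(2)*m + 5/2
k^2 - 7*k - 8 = (k - 8)*(k + 1)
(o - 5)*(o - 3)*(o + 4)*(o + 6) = o^4 + 2*o^3 - 41*o^2 - 42*o + 360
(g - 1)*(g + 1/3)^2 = g^3 - g^2/3 - 5*g/9 - 1/9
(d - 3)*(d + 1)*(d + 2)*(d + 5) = d^4 + 5*d^3 - 7*d^2 - 41*d - 30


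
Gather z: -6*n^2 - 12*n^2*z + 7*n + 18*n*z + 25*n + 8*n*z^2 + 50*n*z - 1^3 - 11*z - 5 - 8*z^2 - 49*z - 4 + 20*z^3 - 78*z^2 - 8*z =-6*n^2 + 32*n + 20*z^3 + z^2*(8*n - 86) + z*(-12*n^2 + 68*n - 68) - 10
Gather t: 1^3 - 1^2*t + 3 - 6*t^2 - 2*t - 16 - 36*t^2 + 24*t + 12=-42*t^2 + 21*t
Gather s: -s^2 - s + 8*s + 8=-s^2 + 7*s + 8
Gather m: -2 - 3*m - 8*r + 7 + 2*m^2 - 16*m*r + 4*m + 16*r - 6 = 2*m^2 + m*(1 - 16*r) + 8*r - 1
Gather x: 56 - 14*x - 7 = 49 - 14*x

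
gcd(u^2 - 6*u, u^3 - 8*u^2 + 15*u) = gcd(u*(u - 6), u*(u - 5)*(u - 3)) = u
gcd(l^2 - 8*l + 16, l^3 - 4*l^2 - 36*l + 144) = l - 4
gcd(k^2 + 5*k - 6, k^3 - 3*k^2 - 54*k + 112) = 1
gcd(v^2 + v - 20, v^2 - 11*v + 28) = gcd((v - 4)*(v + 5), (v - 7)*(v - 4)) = v - 4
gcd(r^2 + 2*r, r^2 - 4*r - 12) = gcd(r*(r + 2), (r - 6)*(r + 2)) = r + 2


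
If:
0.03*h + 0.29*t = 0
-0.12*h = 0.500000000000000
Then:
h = -4.17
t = 0.43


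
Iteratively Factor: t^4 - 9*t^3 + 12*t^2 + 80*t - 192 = (t + 3)*(t^3 - 12*t^2 + 48*t - 64) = (t - 4)*(t + 3)*(t^2 - 8*t + 16) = (t - 4)^2*(t + 3)*(t - 4)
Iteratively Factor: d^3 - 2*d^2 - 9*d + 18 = (d - 3)*(d^2 + d - 6) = (d - 3)*(d + 3)*(d - 2)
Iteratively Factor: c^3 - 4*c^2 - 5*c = (c)*(c^2 - 4*c - 5) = c*(c - 5)*(c + 1)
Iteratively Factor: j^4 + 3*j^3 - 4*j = (j + 2)*(j^3 + j^2 - 2*j) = (j - 1)*(j + 2)*(j^2 + 2*j) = (j - 1)*(j + 2)^2*(j)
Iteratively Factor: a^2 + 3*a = (a)*(a + 3)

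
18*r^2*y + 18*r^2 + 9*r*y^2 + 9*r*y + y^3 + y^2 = (3*r + y)*(6*r + y)*(y + 1)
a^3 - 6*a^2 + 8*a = a*(a - 4)*(a - 2)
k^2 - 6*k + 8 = (k - 4)*(k - 2)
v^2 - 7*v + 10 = (v - 5)*(v - 2)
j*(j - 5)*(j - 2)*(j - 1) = j^4 - 8*j^3 + 17*j^2 - 10*j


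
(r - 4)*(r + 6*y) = r^2 + 6*r*y - 4*r - 24*y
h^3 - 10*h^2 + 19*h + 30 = (h - 6)*(h - 5)*(h + 1)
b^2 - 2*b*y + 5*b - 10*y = (b + 5)*(b - 2*y)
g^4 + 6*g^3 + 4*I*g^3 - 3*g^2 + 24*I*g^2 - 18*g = g*(g + 6)*(g + I)*(g + 3*I)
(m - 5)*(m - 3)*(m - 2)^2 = m^4 - 12*m^3 + 51*m^2 - 92*m + 60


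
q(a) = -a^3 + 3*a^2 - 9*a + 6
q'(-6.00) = -153.00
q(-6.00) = 384.00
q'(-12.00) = -513.00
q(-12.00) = 2274.00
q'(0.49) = -6.78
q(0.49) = 2.19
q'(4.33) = -39.27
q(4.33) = -57.91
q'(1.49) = -6.72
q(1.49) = -4.06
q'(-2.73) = -47.74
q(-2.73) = 73.28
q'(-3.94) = -79.21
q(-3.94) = 149.19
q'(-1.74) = -28.52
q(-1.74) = 36.01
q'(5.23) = -59.68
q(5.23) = -102.07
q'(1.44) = -6.58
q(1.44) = -3.73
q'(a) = -3*a^2 + 6*a - 9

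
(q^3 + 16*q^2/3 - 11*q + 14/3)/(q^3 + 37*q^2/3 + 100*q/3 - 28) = (q - 1)/(q + 6)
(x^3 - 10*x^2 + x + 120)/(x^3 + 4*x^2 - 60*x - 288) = (x^2 - 2*x - 15)/(x^2 + 12*x + 36)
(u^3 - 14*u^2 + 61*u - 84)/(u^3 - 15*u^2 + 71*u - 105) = (u - 4)/(u - 5)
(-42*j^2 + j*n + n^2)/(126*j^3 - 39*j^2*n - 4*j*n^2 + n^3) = (-42*j^2 + j*n + n^2)/(126*j^3 - 39*j^2*n - 4*j*n^2 + n^3)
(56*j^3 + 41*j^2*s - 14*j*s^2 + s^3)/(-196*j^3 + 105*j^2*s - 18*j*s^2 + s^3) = (-8*j^2 - 7*j*s + s^2)/(28*j^2 - 11*j*s + s^2)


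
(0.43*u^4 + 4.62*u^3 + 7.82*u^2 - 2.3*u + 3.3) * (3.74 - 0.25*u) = -0.1075*u^5 + 0.4532*u^4 + 15.3238*u^3 + 29.8218*u^2 - 9.427*u + 12.342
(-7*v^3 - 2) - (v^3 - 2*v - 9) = -8*v^3 + 2*v + 7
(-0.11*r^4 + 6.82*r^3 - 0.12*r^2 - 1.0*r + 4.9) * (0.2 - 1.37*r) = 0.1507*r^5 - 9.3654*r^4 + 1.5284*r^3 + 1.346*r^2 - 6.913*r + 0.98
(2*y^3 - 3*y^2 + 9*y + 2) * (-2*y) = -4*y^4 + 6*y^3 - 18*y^2 - 4*y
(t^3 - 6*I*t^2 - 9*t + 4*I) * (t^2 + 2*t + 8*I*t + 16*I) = t^5 + 2*t^4 + 2*I*t^4 + 39*t^3 + 4*I*t^3 + 78*t^2 - 68*I*t^2 - 32*t - 136*I*t - 64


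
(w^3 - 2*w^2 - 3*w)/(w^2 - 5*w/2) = 2*(w^2 - 2*w - 3)/(2*w - 5)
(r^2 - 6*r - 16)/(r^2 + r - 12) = (r^2 - 6*r - 16)/(r^2 + r - 12)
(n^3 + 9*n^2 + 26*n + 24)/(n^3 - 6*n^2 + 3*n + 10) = (n^3 + 9*n^2 + 26*n + 24)/(n^3 - 6*n^2 + 3*n + 10)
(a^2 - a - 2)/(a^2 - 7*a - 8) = (a - 2)/(a - 8)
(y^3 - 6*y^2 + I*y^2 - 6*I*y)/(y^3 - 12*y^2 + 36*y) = (y + I)/(y - 6)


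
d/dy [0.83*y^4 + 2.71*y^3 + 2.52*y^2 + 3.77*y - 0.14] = 3.32*y^3 + 8.13*y^2 + 5.04*y + 3.77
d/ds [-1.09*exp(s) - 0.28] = -1.09*exp(s)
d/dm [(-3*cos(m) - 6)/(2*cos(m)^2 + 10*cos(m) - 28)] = 3*(sin(m)^2 - 4*cos(m) - 25)*sin(m)/(2*(cos(m)^2 + 5*cos(m) - 14)^2)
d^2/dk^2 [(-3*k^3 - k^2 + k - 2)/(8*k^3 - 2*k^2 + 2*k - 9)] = 2*(-112*k^6 + 336*k^5 - 2064*k^4 - 222*k^3 + 528*k^2 - 1191*k - 35)/(512*k^9 - 384*k^8 + 480*k^7 - 1928*k^6 + 984*k^5 - 996*k^4 + 2168*k^3 - 594*k^2 + 486*k - 729)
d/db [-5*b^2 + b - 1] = 1 - 10*b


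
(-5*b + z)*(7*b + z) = -35*b^2 + 2*b*z + z^2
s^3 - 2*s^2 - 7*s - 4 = (s - 4)*(s + 1)^2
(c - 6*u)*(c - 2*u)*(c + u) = c^3 - 7*c^2*u + 4*c*u^2 + 12*u^3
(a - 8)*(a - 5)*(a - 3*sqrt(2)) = a^3 - 13*a^2 - 3*sqrt(2)*a^2 + 40*a + 39*sqrt(2)*a - 120*sqrt(2)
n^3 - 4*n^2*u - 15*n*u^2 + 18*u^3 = (n - 6*u)*(n - u)*(n + 3*u)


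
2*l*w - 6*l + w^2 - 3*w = (2*l + w)*(w - 3)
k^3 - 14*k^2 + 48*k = k*(k - 8)*(k - 6)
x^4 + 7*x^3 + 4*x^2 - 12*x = x*(x - 1)*(x + 2)*(x + 6)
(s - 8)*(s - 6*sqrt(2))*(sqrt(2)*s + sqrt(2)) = sqrt(2)*s^3 - 12*s^2 - 7*sqrt(2)*s^2 - 8*sqrt(2)*s + 84*s + 96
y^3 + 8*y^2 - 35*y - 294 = (y - 6)*(y + 7)^2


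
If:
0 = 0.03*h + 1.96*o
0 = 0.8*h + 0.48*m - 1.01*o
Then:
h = -65.3333333333333*o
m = 110.993055555556*o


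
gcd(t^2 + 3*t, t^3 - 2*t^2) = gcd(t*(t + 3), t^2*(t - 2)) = t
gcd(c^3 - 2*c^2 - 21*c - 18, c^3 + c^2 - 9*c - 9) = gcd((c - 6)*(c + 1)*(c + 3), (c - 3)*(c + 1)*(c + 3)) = c^2 + 4*c + 3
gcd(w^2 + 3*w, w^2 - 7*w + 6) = 1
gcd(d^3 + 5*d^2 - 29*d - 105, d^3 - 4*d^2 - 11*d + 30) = d^2 - 2*d - 15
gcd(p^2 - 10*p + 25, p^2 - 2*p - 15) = p - 5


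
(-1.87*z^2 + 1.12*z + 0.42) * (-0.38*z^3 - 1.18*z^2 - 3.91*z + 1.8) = 0.7106*z^5 + 1.781*z^4 + 5.8305*z^3 - 8.2408*z^2 + 0.3738*z + 0.756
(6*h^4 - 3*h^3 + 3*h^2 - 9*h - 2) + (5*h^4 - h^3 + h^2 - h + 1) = 11*h^4 - 4*h^3 + 4*h^2 - 10*h - 1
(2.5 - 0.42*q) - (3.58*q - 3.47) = 5.97 - 4.0*q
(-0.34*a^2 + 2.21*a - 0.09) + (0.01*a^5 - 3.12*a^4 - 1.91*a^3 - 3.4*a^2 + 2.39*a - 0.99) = 0.01*a^5 - 3.12*a^4 - 1.91*a^3 - 3.74*a^2 + 4.6*a - 1.08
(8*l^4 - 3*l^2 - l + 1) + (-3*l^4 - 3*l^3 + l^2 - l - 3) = 5*l^4 - 3*l^3 - 2*l^2 - 2*l - 2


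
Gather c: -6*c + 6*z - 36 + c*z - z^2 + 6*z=c*(z - 6) - z^2 + 12*z - 36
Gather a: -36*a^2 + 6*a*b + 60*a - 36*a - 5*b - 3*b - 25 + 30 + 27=-36*a^2 + a*(6*b + 24) - 8*b + 32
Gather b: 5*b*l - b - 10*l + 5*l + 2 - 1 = b*(5*l - 1) - 5*l + 1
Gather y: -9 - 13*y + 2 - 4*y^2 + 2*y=-4*y^2 - 11*y - 7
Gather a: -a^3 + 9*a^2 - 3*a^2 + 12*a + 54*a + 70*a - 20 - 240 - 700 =-a^3 + 6*a^2 + 136*a - 960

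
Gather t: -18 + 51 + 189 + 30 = 252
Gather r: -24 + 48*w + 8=48*w - 16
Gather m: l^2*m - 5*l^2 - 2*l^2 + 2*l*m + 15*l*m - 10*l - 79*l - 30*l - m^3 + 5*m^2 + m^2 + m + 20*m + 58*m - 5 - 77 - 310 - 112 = -7*l^2 - 119*l - m^3 + 6*m^2 + m*(l^2 + 17*l + 79) - 504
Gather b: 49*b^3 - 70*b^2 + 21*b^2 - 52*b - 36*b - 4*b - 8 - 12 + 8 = 49*b^3 - 49*b^2 - 92*b - 12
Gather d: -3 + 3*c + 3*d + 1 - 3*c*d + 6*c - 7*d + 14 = 9*c + d*(-3*c - 4) + 12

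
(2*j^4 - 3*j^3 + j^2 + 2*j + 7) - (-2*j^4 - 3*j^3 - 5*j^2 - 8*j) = 4*j^4 + 6*j^2 + 10*j + 7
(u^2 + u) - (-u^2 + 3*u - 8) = 2*u^2 - 2*u + 8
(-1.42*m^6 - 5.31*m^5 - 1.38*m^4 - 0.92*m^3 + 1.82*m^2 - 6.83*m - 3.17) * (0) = 0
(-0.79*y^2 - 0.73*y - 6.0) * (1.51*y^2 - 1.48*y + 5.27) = -1.1929*y^4 + 0.0669*y^3 - 12.1429*y^2 + 5.0329*y - 31.62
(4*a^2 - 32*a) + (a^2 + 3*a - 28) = 5*a^2 - 29*a - 28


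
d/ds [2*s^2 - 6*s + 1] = 4*s - 6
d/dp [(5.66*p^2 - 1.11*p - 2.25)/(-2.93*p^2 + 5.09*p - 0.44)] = (25.5571*p^2 - 18.1658*p + 11.9409)/(8.5849*p^4 - 29.8274*p^3 + 28.4865*p^2 - 4.4792*p + 0.1936)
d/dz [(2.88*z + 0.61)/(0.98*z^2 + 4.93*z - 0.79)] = (2.8224*z^2 + 14.1984*z - (1.96*z + 4.93)*(2.88*z + 0.61) - 2.2752)/(0.98*z^2 + 4.93*z - 0.79)^2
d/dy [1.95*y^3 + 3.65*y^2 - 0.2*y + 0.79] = 5.85*y^2 + 7.3*y - 0.2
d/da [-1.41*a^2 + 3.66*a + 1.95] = 3.66 - 2.82*a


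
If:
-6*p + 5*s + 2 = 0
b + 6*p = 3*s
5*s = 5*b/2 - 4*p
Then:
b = -21/20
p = -1/16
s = -19/40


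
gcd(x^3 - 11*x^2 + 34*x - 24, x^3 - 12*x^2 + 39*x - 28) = x^2 - 5*x + 4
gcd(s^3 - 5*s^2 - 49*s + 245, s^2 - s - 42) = s - 7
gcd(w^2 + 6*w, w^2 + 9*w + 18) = w + 6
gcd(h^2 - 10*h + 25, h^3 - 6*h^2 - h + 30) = h - 5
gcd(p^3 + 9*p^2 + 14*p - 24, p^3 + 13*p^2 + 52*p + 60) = p + 6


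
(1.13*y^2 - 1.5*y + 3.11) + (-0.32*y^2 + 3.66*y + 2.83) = 0.81*y^2 + 2.16*y + 5.94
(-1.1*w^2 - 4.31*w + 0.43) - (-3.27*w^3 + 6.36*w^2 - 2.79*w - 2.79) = 3.27*w^3 - 7.46*w^2 - 1.52*w + 3.22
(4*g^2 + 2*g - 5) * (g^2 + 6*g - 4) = 4*g^4 + 26*g^3 - 9*g^2 - 38*g + 20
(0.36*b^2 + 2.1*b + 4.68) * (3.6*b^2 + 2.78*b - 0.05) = 1.296*b^4 + 8.5608*b^3 + 22.668*b^2 + 12.9054*b - 0.234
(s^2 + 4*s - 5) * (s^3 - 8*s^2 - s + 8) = s^5 - 4*s^4 - 38*s^3 + 44*s^2 + 37*s - 40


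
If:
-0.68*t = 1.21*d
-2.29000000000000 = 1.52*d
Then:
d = -1.51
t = 2.68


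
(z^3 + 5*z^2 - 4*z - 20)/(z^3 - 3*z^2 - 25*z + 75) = (z^2 - 4)/(z^2 - 8*z + 15)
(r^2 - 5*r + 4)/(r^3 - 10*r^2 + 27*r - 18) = (r - 4)/(r^2 - 9*r + 18)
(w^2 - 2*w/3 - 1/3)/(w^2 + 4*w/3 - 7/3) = (3*w + 1)/(3*w + 7)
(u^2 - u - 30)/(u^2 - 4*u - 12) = (u + 5)/(u + 2)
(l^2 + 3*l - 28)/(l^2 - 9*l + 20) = (l + 7)/(l - 5)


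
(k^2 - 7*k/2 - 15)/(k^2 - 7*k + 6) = (k + 5/2)/(k - 1)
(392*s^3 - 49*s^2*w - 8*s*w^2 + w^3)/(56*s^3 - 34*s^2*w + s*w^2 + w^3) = (56*s^2 - 15*s*w + w^2)/(8*s^2 - 6*s*w + w^2)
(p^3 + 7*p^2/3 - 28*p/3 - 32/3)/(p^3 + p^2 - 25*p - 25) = (3*p^2 + 4*p - 32)/(3*(p^2 - 25))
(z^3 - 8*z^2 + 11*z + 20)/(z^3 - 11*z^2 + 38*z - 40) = (z + 1)/(z - 2)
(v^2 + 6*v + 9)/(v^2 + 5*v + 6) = (v + 3)/(v + 2)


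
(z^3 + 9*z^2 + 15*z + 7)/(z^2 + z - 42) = (z^2 + 2*z + 1)/(z - 6)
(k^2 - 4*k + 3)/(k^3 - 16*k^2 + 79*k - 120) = (k - 1)/(k^2 - 13*k + 40)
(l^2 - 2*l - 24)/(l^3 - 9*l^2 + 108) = (l + 4)/(l^2 - 3*l - 18)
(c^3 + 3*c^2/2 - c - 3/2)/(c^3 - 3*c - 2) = (c^2 + c/2 - 3/2)/(c^2 - c - 2)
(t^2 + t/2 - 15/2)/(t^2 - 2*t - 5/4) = 2*(t + 3)/(2*t + 1)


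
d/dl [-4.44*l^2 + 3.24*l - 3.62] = 3.24 - 8.88*l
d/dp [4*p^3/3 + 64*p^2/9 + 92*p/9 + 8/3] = 4*p^2 + 128*p/9 + 92/9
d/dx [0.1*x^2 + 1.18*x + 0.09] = 0.2*x + 1.18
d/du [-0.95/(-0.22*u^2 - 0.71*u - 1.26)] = (-0.418*u - 0.6745)/(0.22*u^2 + 0.71*u + 1.26)^2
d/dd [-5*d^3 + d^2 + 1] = d*(2 - 15*d)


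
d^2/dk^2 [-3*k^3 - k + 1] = -18*k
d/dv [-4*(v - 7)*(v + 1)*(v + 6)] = 172 - 12*v^2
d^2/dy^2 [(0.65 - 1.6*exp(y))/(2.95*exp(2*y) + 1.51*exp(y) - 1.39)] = (-13.924*exp(4*y) + 29.7537*exp(3*y) - 30.678525*exp(2*y) + 8.785125*exp(y) - 1.727075)*exp(y)/(25.672375*exp(6*y) + 39.422325*exp(5*y) - 16.11054*exp(4*y) - 33.707579*exp(3*y) + 7.591068*exp(2*y) + 8.752413*exp(y) - 2.685619)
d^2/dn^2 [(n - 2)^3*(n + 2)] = 12*n*(n - 2)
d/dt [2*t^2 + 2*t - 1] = 4*t + 2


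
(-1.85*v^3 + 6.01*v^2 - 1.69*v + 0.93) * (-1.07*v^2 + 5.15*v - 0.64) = 1.9795*v^5 - 15.9582*v^4 + 33.9438*v^3 - 13.545*v^2 + 5.8711*v - 0.5952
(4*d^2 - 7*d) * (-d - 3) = -4*d^3 - 5*d^2 + 21*d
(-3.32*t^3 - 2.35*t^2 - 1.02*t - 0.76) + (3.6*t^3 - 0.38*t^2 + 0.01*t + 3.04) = 0.28*t^3 - 2.73*t^2 - 1.01*t + 2.28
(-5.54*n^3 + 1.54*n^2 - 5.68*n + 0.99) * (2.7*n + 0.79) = -14.958*n^4 - 0.218599999999999*n^3 - 14.1194*n^2 - 1.8142*n + 0.7821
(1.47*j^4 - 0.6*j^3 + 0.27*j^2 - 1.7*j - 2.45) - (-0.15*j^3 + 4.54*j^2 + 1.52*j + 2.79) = 1.47*j^4 - 0.45*j^3 - 4.27*j^2 - 3.22*j - 5.24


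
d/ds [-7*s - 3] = -7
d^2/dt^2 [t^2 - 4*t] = 2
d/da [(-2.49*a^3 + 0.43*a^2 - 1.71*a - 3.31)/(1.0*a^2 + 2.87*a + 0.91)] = (-2.49*a^4 - 14.2926*a^3 - 3.8536*a^2 + 7.4026*a + 7.9436)/(1.0*a^4 + 5.74*a^3 + 10.0569*a^2 + 5.2234*a + 0.8281)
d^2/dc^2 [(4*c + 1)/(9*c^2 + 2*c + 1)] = 2*(4*(4*c + 1)*(9*c + 1)^2 - (108*c + 17)*(9*c^2 + 2*c + 1))/(9*c^2 + 2*c + 1)^3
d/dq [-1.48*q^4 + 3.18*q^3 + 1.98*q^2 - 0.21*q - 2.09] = -5.92*q^3 + 9.54*q^2 + 3.96*q - 0.21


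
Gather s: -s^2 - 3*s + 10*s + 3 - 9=-s^2 + 7*s - 6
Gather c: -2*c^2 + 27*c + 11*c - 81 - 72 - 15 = -2*c^2 + 38*c - 168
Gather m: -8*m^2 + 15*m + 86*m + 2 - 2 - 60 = -8*m^2 + 101*m - 60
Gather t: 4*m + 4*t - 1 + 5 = 4*m + 4*t + 4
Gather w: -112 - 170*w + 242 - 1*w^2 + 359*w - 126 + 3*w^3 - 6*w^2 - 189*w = 3*w^3 - 7*w^2 + 4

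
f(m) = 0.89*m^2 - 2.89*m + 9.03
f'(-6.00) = -13.57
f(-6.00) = 58.41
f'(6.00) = 7.79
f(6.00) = 23.73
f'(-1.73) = -5.97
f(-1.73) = 16.69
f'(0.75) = -1.56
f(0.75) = 7.36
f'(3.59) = 3.50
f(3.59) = 10.13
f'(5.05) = 6.10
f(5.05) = 17.13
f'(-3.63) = -9.35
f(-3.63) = 31.25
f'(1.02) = -1.07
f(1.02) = 7.01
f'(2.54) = 1.63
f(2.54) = 7.43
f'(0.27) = -2.41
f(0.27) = 8.31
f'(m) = 1.78*m - 2.89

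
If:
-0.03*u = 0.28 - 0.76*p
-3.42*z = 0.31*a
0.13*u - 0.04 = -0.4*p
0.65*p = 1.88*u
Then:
No Solution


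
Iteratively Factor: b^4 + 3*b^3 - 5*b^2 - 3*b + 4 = (b + 4)*(b^3 - b^2 - b + 1) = (b - 1)*(b + 4)*(b^2 - 1) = (b - 1)*(b + 1)*(b + 4)*(b - 1)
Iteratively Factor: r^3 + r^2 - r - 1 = (r + 1)*(r^2 - 1) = (r + 1)^2*(r - 1)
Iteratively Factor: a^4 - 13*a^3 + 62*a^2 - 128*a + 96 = (a - 4)*(a^3 - 9*a^2 + 26*a - 24) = (a - 4)^2*(a^2 - 5*a + 6) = (a - 4)^2*(a - 2)*(a - 3)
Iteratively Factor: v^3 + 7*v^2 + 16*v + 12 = (v + 3)*(v^2 + 4*v + 4) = (v + 2)*(v + 3)*(v + 2)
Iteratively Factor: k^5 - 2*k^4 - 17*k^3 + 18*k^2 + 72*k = (k - 3)*(k^4 + k^3 - 14*k^2 - 24*k) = (k - 4)*(k - 3)*(k^3 + 5*k^2 + 6*k) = k*(k - 4)*(k - 3)*(k^2 + 5*k + 6) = k*(k - 4)*(k - 3)*(k + 2)*(k + 3)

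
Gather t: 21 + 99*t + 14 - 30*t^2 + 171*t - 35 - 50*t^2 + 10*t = -80*t^2 + 280*t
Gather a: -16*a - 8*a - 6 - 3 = -24*a - 9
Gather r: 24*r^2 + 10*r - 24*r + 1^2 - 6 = 24*r^2 - 14*r - 5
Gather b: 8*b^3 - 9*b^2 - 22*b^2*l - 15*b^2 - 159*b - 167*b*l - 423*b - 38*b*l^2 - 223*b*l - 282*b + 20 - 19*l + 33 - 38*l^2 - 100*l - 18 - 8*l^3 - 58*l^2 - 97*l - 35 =8*b^3 + b^2*(-22*l - 24) + b*(-38*l^2 - 390*l - 864) - 8*l^3 - 96*l^2 - 216*l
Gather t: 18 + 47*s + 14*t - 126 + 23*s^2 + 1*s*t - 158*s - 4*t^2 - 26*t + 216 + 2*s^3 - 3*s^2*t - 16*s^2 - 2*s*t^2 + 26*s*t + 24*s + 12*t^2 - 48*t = 2*s^3 + 7*s^2 - 87*s + t^2*(8 - 2*s) + t*(-3*s^2 + 27*s - 60) + 108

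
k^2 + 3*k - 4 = (k - 1)*(k + 4)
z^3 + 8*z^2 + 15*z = z*(z + 3)*(z + 5)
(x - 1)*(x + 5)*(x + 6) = x^3 + 10*x^2 + 19*x - 30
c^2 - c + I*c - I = (c - 1)*(c + I)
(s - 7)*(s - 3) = s^2 - 10*s + 21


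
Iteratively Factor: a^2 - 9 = (a + 3)*(a - 3)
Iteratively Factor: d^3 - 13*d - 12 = (d + 3)*(d^2 - 3*d - 4) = (d - 4)*(d + 3)*(d + 1)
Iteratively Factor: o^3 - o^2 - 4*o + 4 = (o - 2)*(o^2 + o - 2) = (o - 2)*(o + 2)*(o - 1)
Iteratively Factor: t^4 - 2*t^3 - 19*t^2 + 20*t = (t - 1)*(t^3 - t^2 - 20*t) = (t - 1)*(t + 4)*(t^2 - 5*t) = t*(t - 1)*(t + 4)*(t - 5)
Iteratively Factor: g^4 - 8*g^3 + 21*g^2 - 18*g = (g - 3)*(g^3 - 5*g^2 + 6*g) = (g - 3)*(g - 2)*(g^2 - 3*g) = (g - 3)^2*(g - 2)*(g)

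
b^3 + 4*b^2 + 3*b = b*(b + 1)*(b + 3)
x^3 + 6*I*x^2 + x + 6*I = (x - I)*(x + I)*(x + 6*I)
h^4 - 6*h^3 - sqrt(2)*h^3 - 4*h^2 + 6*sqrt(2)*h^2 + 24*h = h*(h - 6)*(h - 2*sqrt(2))*(h + sqrt(2))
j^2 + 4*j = j*(j + 4)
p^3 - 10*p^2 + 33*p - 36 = (p - 4)*(p - 3)^2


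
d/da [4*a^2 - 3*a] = 8*a - 3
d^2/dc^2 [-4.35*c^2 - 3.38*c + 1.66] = -8.70000000000000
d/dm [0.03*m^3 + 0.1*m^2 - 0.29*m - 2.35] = 0.09*m^2 + 0.2*m - 0.29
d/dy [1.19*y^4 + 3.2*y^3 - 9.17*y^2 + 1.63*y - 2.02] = 4.76*y^3 + 9.6*y^2 - 18.34*y + 1.63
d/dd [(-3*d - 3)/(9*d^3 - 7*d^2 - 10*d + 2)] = 6*(9*d^3 + 10*d^2 - 7*d - 6)/(81*d^6 - 126*d^5 - 131*d^4 + 176*d^3 + 72*d^2 - 40*d + 4)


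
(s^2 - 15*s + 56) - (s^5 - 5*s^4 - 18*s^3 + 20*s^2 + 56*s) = -s^5 + 5*s^4 + 18*s^3 - 19*s^2 - 71*s + 56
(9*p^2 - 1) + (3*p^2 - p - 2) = 12*p^2 - p - 3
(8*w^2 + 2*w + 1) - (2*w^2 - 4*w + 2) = 6*w^2 + 6*w - 1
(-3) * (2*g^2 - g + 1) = -6*g^2 + 3*g - 3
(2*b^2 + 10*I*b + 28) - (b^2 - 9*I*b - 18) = b^2 + 19*I*b + 46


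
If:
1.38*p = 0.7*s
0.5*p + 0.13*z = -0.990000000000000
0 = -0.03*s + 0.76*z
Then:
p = -1.94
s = -3.83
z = -0.15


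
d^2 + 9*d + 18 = (d + 3)*(d + 6)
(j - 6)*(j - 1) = j^2 - 7*j + 6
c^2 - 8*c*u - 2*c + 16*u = (c - 2)*(c - 8*u)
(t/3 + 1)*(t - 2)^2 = t^3/3 - t^2/3 - 8*t/3 + 4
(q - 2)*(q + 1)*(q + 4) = q^3 + 3*q^2 - 6*q - 8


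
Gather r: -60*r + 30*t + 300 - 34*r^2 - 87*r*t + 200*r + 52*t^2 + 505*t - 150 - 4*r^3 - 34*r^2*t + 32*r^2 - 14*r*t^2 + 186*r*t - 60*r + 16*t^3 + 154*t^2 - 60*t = -4*r^3 + r^2*(-34*t - 2) + r*(-14*t^2 + 99*t + 80) + 16*t^3 + 206*t^2 + 475*t + 150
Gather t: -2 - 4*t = -4*t - 2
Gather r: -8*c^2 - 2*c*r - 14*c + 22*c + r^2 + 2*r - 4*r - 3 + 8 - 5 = -8*c^2 + 8*c + r^2 + r*(-2*c - 2)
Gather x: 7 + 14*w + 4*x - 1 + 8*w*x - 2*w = 12*w + x*(8*w + 4) + 6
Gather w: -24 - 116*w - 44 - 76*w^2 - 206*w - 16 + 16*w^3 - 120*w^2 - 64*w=16*w^3 - 196*w^2 - 386*w - 84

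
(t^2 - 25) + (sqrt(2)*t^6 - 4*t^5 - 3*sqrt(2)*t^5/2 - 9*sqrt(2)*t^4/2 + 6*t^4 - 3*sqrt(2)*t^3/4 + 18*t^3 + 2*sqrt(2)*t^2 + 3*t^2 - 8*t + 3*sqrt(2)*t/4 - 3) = sqrt(2)*t^6 - 4*t^5 - 3*sqrt(2)*t^5/2 - 9*sqrt(2)*t^4/2 + 6*t^4 - 3*sqrt(2)*t^3/4 + 18*t^3 + 2*sqrt(2)*t^2 + 4*t^2 - 8*t + 3*sqrt(2)*t/4 - 28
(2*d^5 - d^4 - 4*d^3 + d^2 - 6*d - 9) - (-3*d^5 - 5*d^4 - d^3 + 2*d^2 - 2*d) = 5*d^5 + 4*d^4 - 3*d^3 - d^2 - 4*d - 9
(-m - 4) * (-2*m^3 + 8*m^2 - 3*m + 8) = 2*m^4 - 29*m^2 + 4*m - 32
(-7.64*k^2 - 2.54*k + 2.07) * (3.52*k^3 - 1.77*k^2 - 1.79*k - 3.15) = -26.8928*k^5 + 4.582*k^4 + 25.4578*k^3 + 24.9487*k^2 + 4.2957*k - 6.5205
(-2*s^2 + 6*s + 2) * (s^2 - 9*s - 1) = -2*s^4 + 24*s^3 - 50*s^2 - 24*s - 2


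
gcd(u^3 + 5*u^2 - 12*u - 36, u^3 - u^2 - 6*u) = u^2 - u - 6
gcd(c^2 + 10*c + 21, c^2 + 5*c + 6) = c + 3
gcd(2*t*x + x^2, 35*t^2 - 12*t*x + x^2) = 1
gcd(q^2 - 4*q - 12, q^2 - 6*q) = q - 6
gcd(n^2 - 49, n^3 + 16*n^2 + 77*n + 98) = n + 7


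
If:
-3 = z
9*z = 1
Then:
No Solution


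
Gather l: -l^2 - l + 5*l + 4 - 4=-l^2 + 4*l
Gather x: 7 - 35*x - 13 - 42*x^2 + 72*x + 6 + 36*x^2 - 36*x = -6*x^2 + x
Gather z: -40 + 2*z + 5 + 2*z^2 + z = 2*z^2 + 3*z - 35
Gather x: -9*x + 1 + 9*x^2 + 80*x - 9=9*x^2 + 71*x - 8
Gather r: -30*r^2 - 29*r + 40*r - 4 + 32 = -30*r^2 + 11*r + 28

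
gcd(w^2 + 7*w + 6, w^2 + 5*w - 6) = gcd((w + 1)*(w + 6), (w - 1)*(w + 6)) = w + 6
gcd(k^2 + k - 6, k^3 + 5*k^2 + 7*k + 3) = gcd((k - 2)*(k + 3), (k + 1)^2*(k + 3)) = k + 3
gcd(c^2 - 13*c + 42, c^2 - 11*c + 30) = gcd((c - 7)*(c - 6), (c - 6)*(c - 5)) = c - 6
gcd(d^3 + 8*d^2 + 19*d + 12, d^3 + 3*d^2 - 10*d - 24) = d + 4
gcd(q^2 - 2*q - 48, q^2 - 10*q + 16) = q - 8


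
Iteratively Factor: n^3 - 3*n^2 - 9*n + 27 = (n - 3)*(n^2 - 9) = (n - 3)*(n + 3)*(n - 3)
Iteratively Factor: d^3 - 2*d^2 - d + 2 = (d - 2)*(d^2 - 1) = (d - 2)*(d - 1)*(d + 1)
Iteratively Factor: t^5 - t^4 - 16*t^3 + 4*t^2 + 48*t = (t - 4)*(t^4 + 3*t^3 - 4*t^2 - 12*t) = (t - 4)*(t + 3)*(t^3 - 4*t) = (t - 4)*(t + 2)*(t + 3)*(t^2 - 2*t) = t*(t - 4)*(t + 2)*(t + 3)*(t - 2)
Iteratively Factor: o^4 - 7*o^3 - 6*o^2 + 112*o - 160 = (o - 2)*(o^3 - 5*o^2 - 16*o + 80) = (o - 4)*(o - 2)*(o^2 - o - 20) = (o - 5)*(o - 4)*(o - 2)*(o + 4)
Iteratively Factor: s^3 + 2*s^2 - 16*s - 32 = (s - 4)*(s^2 + 6*s + 8) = (s - 4)*(s + 2)*(s + 4)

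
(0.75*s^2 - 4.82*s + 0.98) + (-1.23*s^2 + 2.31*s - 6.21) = -0.48*s^2 - 2.51*s - 5.23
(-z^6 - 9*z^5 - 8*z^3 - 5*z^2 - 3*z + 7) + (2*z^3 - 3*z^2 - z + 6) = -z^6 - 9*z^5 - 6*z^3 - 8*z^2 - 4*z + 13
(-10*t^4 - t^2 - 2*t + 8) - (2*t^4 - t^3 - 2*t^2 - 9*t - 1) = -12*t^4 + t^3 + t^2 + 7*t + 9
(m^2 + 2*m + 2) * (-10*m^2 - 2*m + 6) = -10*m^4 - 22*m^3 - 18*m^2 + 8*m + 12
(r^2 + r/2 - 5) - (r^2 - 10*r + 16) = 21*r/2 - 21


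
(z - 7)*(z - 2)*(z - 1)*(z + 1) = z^4 - 9*z^3 + 13*z^2 + 9*z - 14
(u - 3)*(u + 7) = u^2 + 4*u - 21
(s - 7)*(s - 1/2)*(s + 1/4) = s^3 - 29*s^2/4 + 13*s/8 + 7/8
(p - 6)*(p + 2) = p^2 - 4*p - 12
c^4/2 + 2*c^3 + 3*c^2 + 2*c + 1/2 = (c/2 + 1/2)*(c + 1)^3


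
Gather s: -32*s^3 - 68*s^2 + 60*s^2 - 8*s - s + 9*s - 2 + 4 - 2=-32*s^3 - 8*s^2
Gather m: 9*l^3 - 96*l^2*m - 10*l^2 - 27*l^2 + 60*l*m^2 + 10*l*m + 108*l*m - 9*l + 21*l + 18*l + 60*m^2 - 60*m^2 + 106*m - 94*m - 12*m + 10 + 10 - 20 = 9*l^3 - 37*l^2 + 60*l*m^2 + 30*l + m*(-96*l^2 + 118*l)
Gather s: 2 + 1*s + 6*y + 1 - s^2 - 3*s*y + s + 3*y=-s^2 + s*(2 - 3*y) + 9*y + 3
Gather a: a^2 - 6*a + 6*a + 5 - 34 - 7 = a^2 - 36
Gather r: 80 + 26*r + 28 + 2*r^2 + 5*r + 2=2*r^2 + 31*r + 110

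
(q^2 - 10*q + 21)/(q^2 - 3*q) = (q - 7)/q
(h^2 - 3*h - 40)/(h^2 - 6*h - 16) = (h + 5)/(h + 2)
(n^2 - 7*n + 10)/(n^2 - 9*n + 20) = (n - 2)/(n - 4)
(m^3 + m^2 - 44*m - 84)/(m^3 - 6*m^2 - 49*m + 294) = (m^2 + 8*m + 12)/(m^2 + m - 42)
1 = 1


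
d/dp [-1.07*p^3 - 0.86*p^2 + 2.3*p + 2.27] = -3.21*p^2 - 1.72*p + 2.3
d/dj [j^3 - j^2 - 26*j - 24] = 3*j^2 - 2*j - 26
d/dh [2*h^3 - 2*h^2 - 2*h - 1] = 6*h^2 - 4*h - 2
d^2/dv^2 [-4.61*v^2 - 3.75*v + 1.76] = -9.22000000000000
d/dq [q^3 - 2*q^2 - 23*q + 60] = 3*q^2 - 4*q - 23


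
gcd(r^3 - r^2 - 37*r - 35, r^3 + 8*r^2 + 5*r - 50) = r + 5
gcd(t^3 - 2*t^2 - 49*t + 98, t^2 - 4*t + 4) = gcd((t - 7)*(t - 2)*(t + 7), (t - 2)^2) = t - 2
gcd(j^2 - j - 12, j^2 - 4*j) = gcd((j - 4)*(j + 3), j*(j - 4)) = j - 4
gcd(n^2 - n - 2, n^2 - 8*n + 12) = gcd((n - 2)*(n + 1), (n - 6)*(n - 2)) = n - 2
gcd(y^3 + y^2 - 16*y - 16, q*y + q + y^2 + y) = y + 1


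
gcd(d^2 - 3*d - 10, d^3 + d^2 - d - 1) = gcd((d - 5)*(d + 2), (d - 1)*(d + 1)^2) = 1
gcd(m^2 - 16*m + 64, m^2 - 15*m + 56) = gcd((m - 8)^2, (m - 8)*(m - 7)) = m - 8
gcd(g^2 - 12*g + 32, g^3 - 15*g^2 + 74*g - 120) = g - 4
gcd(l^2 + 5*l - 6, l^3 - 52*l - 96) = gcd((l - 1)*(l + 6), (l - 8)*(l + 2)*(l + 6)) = l + 6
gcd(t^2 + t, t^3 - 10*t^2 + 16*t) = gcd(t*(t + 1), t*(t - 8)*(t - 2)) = t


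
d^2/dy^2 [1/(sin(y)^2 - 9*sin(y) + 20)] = (-4*sin(y)^4 + 27*sin(y)^3 + 5*sin(y)^2 - 234*sin(y) + 122)/(sin(y)^2 - 9*sin(y) + 20)^3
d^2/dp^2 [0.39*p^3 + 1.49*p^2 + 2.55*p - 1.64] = 2.34*p + 2.98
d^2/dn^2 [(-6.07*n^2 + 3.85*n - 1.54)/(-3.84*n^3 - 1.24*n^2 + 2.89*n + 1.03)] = (179.011584*n^6 - 340.62336*n^5 + 566.68032*n^4 + 399.652584*n^3 - 224.549016*n^2 - 26.069736*n + 65.45816)/(56.623104*n^9 + 54.853632*n^8 - 110.1312*n^7 - 126.223424*n^6 + 53.458512*n^5 + 94.901796*n^4 + 10.230647*n^3 - 21.861441*n^2 - 9.198003*n - 1.092727)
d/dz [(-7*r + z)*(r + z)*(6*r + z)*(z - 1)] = -42*r^3 - 86*r^2*z + 43*r^2 + 4*z^3 - 3*z^2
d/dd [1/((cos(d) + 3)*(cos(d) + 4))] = (2*cos(d) + 7)*sin(d)/((cos(d) + 3)^2*(cos(d) + 4)^2)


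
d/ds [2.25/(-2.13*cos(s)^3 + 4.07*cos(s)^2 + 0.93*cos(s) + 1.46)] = (-14.3775*cos(s)^2 + 18.315*cos(s) + 2.0925)*sin(s)/(-2.13*cos(s)^3 + 4.07*cos(s)^2 + 0.93*cos(s) + 1.46)^2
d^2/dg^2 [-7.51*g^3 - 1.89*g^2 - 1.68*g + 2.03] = -45.06*g - 3.78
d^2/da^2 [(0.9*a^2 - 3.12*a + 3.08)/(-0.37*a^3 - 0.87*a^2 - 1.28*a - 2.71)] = (-0.24642*a^6 + 2.562768*a^5 + 3.52358400000001*a^4 + 0.543060000000001*a^3 - 47.549148*a^2 - 46.185576*a - 30.433804)/(0.050653*a^9 + 0.357309*a^8 + 1.365855*a^7 + 4.243692*a^6 + 9.959214*a^5 + 18.130557*a^4 + 28.356239*a^3 + 32.488293*a^2 + 28.201344*a + 19.902511)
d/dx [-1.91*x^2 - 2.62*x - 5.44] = -3.82*x - 2.62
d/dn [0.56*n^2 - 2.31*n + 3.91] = 1.12*n - 2.31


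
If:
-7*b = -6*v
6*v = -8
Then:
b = -8/7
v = -4/3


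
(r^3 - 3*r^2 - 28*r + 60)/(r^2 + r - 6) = (r^2 - r - 30)/(r + 3)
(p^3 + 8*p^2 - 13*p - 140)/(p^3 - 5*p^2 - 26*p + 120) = (p + 7)/(p - 6)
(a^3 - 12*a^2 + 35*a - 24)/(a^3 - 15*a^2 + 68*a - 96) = (a - 1)/(a - 4)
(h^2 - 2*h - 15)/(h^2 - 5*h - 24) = (h - 5)/(h - 8)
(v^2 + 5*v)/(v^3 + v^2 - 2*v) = (v + 5)/(v^2 + v - 2)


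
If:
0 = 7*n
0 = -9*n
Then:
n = 0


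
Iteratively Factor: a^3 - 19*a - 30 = (a + 2)*(a^2 - 2*a - 15) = (a - 5)*(a + 2)*(a + 3)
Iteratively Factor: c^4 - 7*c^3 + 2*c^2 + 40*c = (c - 5)*(c^3 - 2*c^2 - 8*c) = (c - 5)*(c - 4)*(c^2 + 2*c) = (c - 5)*(c - 4)*(c + 2)*(c)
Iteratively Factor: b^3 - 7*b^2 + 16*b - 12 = (b - 2)*(b^2 - 5*b + 6) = (b - 2)^2*(b - 3)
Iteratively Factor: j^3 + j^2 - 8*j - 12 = (j + 2)*(j^2 - j - 6) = (j + 2)^2*(j - 3)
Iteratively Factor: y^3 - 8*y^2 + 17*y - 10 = (y - 5)*(y^2 - 3*y + 2) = (y - 5)*(y - 2)*(y - 1)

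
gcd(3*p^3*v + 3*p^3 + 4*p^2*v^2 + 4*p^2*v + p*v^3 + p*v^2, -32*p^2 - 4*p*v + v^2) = 1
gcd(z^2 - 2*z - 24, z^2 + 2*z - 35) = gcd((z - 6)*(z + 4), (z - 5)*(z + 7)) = 1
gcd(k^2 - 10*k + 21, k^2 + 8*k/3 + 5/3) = 1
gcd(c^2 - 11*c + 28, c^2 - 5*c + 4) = c - 4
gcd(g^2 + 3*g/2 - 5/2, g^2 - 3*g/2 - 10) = g + 5/2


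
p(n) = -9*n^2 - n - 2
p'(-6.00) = 107.00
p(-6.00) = -320.00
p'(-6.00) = 107.00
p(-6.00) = -320.00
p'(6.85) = -124.30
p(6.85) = -431.15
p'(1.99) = -36.82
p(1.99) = -39.63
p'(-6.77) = 120.86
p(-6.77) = -407.73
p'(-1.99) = 34.82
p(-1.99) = -35.65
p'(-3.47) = 61.46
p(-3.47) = -106.90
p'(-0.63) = 10.34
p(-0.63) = -4.94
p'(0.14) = -3.52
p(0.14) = -2.32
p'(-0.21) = 2.78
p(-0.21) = -2.19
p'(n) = -18*n - 1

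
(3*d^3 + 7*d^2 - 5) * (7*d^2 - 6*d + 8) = 21*d^5 + 31*d^4 - 18*d^3 + 21*d^2 + 30*d - 40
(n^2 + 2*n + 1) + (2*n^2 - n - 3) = 3*n^2 + n - 2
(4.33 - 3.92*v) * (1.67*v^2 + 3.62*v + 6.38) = -6.5464*v^3 - 6.9593*v^2 - 9.335*v + 27.6254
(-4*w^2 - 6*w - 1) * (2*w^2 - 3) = -8*w^4 - 12*w^3 + 10*w^2 + 18*w + 3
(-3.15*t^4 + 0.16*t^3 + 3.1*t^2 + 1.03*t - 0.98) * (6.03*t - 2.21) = -18.9945*t^5 + 7.9263*t^4 + 18.3394*t^3 - 0.640099999999999*t^2 - 8.1857*t + 2.1658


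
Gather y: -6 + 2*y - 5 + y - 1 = 3*y - 12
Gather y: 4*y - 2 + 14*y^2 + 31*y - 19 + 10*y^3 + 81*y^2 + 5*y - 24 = 10*y^3 + 95*y^2 + 40*y - 45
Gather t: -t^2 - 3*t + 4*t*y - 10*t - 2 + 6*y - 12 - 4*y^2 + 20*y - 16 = -t^2 + t*(4*y - 13) - 4*y^2 + 26*y - 30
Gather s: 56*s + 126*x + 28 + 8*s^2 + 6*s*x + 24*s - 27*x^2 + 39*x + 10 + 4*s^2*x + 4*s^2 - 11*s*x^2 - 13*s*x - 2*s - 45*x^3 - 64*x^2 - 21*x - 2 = s^2*(4*x + 12) + s*(-11*x^2 - 7*x + 78) - 45*x^3 - 91*x^2 + 144*x + 36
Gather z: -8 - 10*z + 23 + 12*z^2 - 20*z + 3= 12*z^2 - 30*z + 18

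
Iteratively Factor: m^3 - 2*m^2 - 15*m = (m + 3)*(m^2 - 5*m) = (m - 5)*(m + 3)*(m)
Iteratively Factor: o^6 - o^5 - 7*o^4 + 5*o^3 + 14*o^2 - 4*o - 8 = (o - 2)*(o^5 + o^4 - 5*o^3 - 5*o^2 + 4*o + 4) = (o - 2)*(o + 2)*(o^4 - o^3 - 3*o^2 + o + 2) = (o - 2)*(o - 1)*(o + 2)*(o^3 - 3*o - 2) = (o - 2)^2*(o - 1)*(o + 2)*(o^2 + 2*o + 1) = (o - 2)^2*(o - 1)*(o + 1)*(o + 2)*(o + 1)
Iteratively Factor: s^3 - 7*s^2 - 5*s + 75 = (s - 5)*(s^2 - 2*s - 15) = (s - 5)*(s + 3)*(s - 5)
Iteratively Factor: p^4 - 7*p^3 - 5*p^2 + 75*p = (p - 5)*(p^3 - 2*p^2 - 15*p) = p*(p - 5)*(p^2 - 2*p - 15) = p*(p - 5)^2*(p + 3)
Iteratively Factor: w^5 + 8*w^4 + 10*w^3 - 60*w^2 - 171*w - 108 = (w + 1)*(w^4 + 7*w^3 + 3*w^2 - 63*w - 108) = (w + 1)*(w + 3)*(w^3 + 4*w^2 - 9*w - 36) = (w - 3)*(w + 1)*(w + 3)*(w^2 + 7*w + 12) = (w - 3)*(w + 1)*(w + 3)*(w + 4)*(w + 3)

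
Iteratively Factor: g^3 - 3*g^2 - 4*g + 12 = (g - 3)*(g^2 - 4) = (g - 3)*(g + 2)*(g - 2)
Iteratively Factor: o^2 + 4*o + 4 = (o + 2)*(o + 2)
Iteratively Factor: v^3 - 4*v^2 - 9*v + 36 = (v - 3)*(v^2 - v - 12) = (v - 3)*(v + 3)*(v - 4)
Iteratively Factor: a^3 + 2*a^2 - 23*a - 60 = (a + 3)*(a^2 - a - 20) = (a - 5)*(a + 3)*(a + 4)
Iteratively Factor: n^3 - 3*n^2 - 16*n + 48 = (n - 4)*(n^2 + n - 12) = (n - 4)*(n - 3)*(n + 4)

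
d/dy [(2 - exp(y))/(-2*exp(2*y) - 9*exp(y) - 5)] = (-(exp(y) - 2)*(4*exp(y) + 9) + 2*exp(2*y) + 9*exp(y) + 5)*exp(y)/(2*exp(2*y) + 9*exp(y) + 5)^2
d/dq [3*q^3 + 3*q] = 9*q^2 + 3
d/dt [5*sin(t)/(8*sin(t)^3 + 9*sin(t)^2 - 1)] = -5*(16*sin(t)^3 + 9*sin(t)^2 + 1)*cos(t)/(8*sin(t)^3 + 9*sin(t)^2 - 1)^2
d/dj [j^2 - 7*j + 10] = 2*j - 7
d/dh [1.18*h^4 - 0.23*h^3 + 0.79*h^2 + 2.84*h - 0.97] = 4.72*h^3 - 0.69*h^2 + 1.58*h + 2.84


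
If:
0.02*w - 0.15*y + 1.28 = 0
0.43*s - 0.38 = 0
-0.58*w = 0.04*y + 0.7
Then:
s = 0.88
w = -1.78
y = 8.30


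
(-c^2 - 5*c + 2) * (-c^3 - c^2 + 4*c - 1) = c^5 + 6*c^4 - c^3 - 21*c^2 + 13*c - 2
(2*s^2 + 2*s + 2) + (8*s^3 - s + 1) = 8*s^3 + 2*s^2 + s + 3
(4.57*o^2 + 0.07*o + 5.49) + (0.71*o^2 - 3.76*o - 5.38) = 5.28*o^2 - 3.69*o + 0.11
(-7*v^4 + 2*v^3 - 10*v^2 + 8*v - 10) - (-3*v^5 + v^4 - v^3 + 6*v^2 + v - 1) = 3*v^5 - 8*v^4 + 3*v^3 - 16*v^2 + 7*v - 9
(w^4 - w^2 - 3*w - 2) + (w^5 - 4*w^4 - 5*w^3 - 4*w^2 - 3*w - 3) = w^5 - 3*w^4 - 5*w^3 - 5*w^2 - 6*w - 5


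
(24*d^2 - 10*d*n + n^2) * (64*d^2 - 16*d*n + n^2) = 1536*d^4 - 1024*d^3*n + 248*d^2*n^2 - 26*d*n^3 + n^4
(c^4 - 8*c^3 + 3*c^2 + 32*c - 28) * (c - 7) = c^5 - 15*c^4 + 59*c^3 + 11*c^2 - 252*c + 196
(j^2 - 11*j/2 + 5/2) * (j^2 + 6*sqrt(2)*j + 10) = j^4 - 11*j^3/2 + 6*sqrt(2)*j^3 - 33*sqrt(2)*j^2 + 25*j^2/2 - 55*j + 15*sqrt(2)*j + 25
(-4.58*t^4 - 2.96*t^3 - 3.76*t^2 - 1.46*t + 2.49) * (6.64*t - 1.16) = -30.4112*t^5 - 14.3416*t^4 - 21.5328*t^3 - 5.3328*t^2 + 18.2272*t - 2.8884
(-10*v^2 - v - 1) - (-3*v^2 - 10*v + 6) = -7*v^2 + 9*v - 7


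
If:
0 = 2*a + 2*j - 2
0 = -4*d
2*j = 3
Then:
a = -1/2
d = 0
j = 3/2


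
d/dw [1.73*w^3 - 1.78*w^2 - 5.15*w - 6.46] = 5.19*w^2 - 3.56*w - 5.15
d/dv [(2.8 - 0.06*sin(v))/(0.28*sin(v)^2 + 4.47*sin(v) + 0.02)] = (0.0168*sin(v)^2 - 1.568*sin(v) - 12.5172)*cos(v)/(0.0784*sin(v)^4 + 2.5032*sin(v)^3 + 19.9921*sin(v)^2 + 0.1788*sin(v) + 0.0004)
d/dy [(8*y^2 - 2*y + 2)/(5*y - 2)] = 2*(20*y^2 - 16*y - 3)/(25*y^2 - 20*y + 4)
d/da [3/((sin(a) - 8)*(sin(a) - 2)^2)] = 9*(6 - sin(a))*cos(a)/((sin(a) - 8)^2*(sin(a) - 2)^3)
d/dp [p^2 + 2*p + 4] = 2*p + 2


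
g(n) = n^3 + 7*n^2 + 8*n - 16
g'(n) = 3*n^2 + 14*n + 8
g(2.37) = 55.59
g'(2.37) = 58.03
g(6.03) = 506.02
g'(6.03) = 201.50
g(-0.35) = -17.99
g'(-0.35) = 3.47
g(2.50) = 63.38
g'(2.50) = 61.75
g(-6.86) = -64.29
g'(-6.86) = 53.14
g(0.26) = -13.43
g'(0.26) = 11.84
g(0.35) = -12.30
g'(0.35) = 13.27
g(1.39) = 11.33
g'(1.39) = 33.26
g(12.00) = 2816.00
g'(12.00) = 608.00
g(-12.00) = -832.00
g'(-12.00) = 272.00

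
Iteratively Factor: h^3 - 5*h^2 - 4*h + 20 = (h + 2)*(h^2 - 7*h + 10) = (h - 2)*(h + 2)*(h - 5)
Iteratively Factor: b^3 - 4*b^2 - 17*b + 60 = (b - 3)*(b^2 - b - 20) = (b - 3)*(b + 4)*(b - 5)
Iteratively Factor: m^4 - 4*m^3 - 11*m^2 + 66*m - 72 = (m + 4)*(m^3 - 8*m^2 + 21*m - 18) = (m - 3)*(m + 4)*(m^2 - 5*m + 6) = (m - 3)*(m - 2)*(m + 4)*(m - 3)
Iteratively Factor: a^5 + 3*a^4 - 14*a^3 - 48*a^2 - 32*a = (a)*(a^4 + 3*a^3 - 14*a^2 - 48*a - 32) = a*(a - 4)*(a^3 + 7*a^2 + 14*a + 8) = a*(a - 4)*(a + 2)*(a^2 + 5*a + 4) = a*(a - 4)*(a + 2)*(a + 4)*(a + 1)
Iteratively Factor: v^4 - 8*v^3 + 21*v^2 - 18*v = (v)*(v^3 - 8*v^2 + 21*v - 18) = v*(v - 3)*(v^2 - 5*v + 6) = v*(v - 3)^2*(v - 2)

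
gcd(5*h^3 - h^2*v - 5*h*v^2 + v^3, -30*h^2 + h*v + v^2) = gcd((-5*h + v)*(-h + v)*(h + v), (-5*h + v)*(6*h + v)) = -5*h + v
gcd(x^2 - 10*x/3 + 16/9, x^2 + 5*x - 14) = 1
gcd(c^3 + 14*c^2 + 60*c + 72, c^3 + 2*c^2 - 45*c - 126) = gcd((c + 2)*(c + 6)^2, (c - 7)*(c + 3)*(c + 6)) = c + 6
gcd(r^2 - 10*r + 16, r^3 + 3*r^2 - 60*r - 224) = r - 8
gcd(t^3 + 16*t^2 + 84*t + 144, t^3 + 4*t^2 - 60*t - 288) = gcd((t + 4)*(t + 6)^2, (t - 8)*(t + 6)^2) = t^2 + 12*t + 36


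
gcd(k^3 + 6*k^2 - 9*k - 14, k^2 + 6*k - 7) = k + 7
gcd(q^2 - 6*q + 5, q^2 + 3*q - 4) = q - 1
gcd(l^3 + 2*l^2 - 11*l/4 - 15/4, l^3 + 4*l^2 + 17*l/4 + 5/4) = l^2 + 7*l/2 + 5/2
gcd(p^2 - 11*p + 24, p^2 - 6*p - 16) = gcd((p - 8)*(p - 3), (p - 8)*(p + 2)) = p - 8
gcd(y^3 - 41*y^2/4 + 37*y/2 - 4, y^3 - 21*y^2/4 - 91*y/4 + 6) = y^2 - 33*y/4 + 2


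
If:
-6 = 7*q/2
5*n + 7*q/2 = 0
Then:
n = 6/5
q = -12/7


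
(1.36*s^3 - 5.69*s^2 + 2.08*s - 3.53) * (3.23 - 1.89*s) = -2.5704*s^4 + 15.1469*s^3 - 22.3099*s^2 + 13.3901*s - 11.4019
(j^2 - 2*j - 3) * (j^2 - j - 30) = j^4 - 3*j^3 - 31*j^2 + 63*j + 90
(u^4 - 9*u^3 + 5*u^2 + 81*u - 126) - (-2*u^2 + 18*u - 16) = u^4 - 9*u^3 + 7*u^2 + 63*u - 110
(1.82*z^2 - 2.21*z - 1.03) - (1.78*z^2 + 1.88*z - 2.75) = 0.04*z^2 - 4.09*z + 1.72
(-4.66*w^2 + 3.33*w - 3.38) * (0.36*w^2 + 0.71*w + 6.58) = -1.6776*w^4 - 2.1098*w^3 - 29.5153*w^2 + 19.5116*w - 22.2404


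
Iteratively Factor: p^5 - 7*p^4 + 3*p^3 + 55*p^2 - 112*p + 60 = (p - 2)*(p^4 - 5*p^3 - 7*p^2 + 41*p - 30) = (p - 5)*(p - 2)*(p^3 - 7*p + 6) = (p - 5)*(p - 2)*(p - 1)*(p^2 + p - 6) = (p - 5)*(p - 2)^2*(p - 1)*(p + 3)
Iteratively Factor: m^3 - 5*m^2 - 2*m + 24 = (m + 2)*(m^2 - 7*m + 12) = (m - 3)*(m + 2)*(m - 4)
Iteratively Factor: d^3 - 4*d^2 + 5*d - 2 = (d - 1)*(d^2 - 3*d + 2) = (d - 2)*(d - 1)*(d - 1)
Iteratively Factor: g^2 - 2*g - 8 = (g - 4)*(g + 2)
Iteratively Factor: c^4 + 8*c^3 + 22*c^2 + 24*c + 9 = (c + 3)*(c^3 + 5*c^2 + 7*c + 3) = (c + 1)*(c + 3)*(c^2 + 4*c + 3) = (c + 1)*(c + 3)^2*(c + 1)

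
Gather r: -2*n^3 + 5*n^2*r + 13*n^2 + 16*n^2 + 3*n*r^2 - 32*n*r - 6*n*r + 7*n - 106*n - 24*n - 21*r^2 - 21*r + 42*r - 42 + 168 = -2*n^3 + 29*n^2 - 123*n + r^2*(3*n - 21) + r*(5*n^2 - 38*n + 21) + 126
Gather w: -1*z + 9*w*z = 9*w*z - z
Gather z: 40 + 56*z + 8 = 56*z + 48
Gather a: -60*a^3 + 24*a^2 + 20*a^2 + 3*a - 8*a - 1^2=-60*a^3 + 44*a^2 - 5*a - 1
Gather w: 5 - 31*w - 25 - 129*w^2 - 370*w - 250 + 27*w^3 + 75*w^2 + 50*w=27*w^3 - 54*w^2 - 351*w - 270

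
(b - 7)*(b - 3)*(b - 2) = b^3 - 12*b^2 + 41*b - 42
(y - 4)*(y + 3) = y^2 - y - 12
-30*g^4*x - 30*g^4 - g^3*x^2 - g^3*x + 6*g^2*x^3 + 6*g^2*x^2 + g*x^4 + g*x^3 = (-2*g + x)*(3*g + x)*(5*g + x)*(g*x + g)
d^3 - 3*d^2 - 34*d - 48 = (d - 8)*(d + 2)*(d + 3)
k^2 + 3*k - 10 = (k - 2)*(k + 5)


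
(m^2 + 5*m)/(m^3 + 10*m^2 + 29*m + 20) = m/(m^2 + 5*m + 4)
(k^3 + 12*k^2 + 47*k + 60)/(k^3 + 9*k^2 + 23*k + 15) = (k + 4)/(k + 1)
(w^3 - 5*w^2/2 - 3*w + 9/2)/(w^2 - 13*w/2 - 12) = (w^2 - 4*w + 3)/(w - 8)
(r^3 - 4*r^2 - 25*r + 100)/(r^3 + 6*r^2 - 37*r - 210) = (r^2 - 9*r + 20)/(r^2 + r - 42)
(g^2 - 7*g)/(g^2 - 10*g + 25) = g*(g - 7)/(g^2 - 10*g + 25)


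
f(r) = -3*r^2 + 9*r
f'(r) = 9 - 6*r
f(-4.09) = -86.99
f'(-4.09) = 33.54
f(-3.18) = -58.96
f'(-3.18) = 28.08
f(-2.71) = -46.42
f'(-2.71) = 25.26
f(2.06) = 5.81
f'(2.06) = -3.36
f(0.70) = 4.83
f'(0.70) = 4.80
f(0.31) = 2.50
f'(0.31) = 7.14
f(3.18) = -1.72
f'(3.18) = -10.08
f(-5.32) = -132.79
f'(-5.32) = 40.92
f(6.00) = -54.00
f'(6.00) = -27.00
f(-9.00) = -324.00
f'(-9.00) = 63.00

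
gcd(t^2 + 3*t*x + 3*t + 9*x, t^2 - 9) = t + 3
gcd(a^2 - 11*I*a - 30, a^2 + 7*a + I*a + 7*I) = 1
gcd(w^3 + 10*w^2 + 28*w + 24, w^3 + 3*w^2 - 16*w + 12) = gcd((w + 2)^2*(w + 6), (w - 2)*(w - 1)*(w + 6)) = w + 6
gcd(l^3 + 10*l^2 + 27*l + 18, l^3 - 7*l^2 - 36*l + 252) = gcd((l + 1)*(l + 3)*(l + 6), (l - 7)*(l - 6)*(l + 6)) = l + 6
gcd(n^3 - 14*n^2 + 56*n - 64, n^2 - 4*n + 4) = n - 2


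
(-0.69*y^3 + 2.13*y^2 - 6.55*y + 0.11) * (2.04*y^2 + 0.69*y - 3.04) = -1.4076*y^5 + 3.8691*y^4 - 9.7947*y^3 - 10.7703*y^2 + 19.9879*y - 0.3344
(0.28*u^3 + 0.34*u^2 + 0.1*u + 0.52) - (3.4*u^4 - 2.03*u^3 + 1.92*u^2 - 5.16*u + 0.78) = -3.4*u^4 + 2.31*u^3 - 1.58*u^2 + 5.26*u - 0.26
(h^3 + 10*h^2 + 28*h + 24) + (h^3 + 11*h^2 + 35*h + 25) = 2*h^3 + 21*h^2 + 63*h + 49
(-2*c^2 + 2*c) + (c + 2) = -2*c^2 + 3*c + 2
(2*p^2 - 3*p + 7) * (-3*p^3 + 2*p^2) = -6*p^5 + 13*p^4 - 27*p^3 + 14*p^2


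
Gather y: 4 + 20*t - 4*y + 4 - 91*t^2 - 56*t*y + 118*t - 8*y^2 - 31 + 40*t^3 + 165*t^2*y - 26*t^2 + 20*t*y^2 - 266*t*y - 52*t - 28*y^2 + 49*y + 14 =40*t^3 - 117*t^2 + 86*t + y^2*(20*t - 36) + y*(165*t^2 - 322*t + 45) - 9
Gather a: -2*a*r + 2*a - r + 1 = a*(2 - 2*r) - r + 1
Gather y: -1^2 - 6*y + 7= 6 - 6*y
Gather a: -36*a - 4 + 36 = 32 - 36*a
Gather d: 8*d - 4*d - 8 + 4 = 4*d - 4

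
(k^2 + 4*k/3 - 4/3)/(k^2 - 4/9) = 3*(k + 2)/(3*k + 2)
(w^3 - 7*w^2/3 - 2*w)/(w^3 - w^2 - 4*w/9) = 3*(-3*w^2 + 7*w + 6)/(-9*w^2 + 9*w + 4)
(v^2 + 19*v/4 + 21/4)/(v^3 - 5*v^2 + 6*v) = (4*v^2 + 19*v + 21)/(4*v*(v^2 - 5*v + 6))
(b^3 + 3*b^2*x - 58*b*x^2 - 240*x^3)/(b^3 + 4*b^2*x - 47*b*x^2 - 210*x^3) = (-b + 8*x)/(-b + 7*x)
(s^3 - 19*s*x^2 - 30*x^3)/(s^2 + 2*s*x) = s - 2*x - 15*x^2/s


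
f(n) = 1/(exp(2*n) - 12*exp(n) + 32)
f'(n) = (-2*exp(2*n) + 12*exp(n))/(exp(2*n) - 12*exp(n) + 32)^2 = 2*(6 - exp(n))*exp(n)/(exp(2*n) - 12*exp(n) + 32)^2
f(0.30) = 0.06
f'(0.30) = 0.04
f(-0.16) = 0.04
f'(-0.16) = 0.02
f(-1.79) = 0.03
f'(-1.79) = 0.00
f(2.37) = 0.06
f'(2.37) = -0.31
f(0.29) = 0.06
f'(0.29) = 0.04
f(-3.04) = 0.03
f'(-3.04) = 0.00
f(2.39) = 0.05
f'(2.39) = -0.26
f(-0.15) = 0.04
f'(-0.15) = 0.02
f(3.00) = 0.01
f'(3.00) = -0.01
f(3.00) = 0.01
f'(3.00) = -0.01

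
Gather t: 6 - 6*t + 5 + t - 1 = 10 - 5*t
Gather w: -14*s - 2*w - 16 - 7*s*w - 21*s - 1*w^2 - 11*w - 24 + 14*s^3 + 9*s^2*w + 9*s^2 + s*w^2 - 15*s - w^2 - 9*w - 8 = 14*s^3 + 9*s^2 - 50*s + w^2*(s - 2) + w*(9*s^2 - 7*s - 22) - 48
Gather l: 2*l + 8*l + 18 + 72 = 10*l + 90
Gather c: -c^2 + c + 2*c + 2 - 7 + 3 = -c^2 + 3*c - 2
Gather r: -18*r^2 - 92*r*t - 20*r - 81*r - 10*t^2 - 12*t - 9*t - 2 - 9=-18*r^2 + r*(-92*t - 101) - 10*t^2 - 21*t - 11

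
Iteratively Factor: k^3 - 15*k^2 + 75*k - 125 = (k - 5)*(k^2 - 10*k + 25) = (k - 5)^2*(k - 5)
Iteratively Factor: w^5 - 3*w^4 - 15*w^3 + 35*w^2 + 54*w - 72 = (w + 3)*(w^4 - 6*w^3 + 3*w^2 + 26*w - 24) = (w - 4)*(w + 3)*(w^3 - 2*w^2 - 5*w + 6) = (w - 4)*(w - 3)*(w + 3)*(w^2 + w - 2) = (w - 4)*(w - 3)*(w + 2)*(w + 3)*(w - 1)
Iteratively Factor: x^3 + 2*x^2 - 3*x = (x + 3)*(x^2 - x) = x*(x + 3)*(x - 1)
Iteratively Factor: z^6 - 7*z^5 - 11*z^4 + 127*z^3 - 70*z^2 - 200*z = (z - 5)*(z^5 - 2*z^4 - 21*z^3 + 22*z^2 + 40*z) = (z - 5)*(z - 2)*(z^4 - 21*z^2 - 20*z) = z*(z - 5)*(z - 2)*(z^3 - 21*z - 20) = z*(z - 5)*(z - 2)*(z + 1)*(z^2 - z - 20) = z*(z - 5)*(z - 2)*(z + 1)*(z + 4)*(z - 5)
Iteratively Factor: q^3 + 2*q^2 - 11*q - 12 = (q + 1)*(q^2 + q - 12) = (q - 3)*(q + 1)*(q + 4)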